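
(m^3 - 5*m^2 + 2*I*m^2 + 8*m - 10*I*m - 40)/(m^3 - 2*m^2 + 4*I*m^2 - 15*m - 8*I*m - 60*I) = (m - 2*I)/(m + 3)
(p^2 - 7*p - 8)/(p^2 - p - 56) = (p + 1)/(p + 7)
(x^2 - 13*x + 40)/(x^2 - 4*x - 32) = (x - 5)/(x + 4)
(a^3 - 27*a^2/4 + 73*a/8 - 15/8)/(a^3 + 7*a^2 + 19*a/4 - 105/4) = (4*a^2 - 21*a + 5)/(2*(2*a^2 + 17*a + 35))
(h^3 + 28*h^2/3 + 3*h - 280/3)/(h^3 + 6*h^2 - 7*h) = (3*h^2 + 7*h - 40)/(3*h*(h - 1))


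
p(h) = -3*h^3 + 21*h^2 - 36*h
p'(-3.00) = -243.00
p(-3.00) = 378.00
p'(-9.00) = -1143.00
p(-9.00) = 4212.00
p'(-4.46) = -402.34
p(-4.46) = 844.43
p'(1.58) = 7.89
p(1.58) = -16.29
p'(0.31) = -23.84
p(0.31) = -9.23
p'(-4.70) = -432.21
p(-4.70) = 944.56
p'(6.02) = -109.32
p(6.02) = -110.17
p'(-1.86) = -145.26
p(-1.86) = 158.92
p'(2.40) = 12.96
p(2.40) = -6.91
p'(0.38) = -21.34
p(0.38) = -10.81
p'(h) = -9*h^2 + 42*h - 36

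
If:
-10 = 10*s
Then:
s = -1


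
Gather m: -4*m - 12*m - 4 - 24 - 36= -16*m - 64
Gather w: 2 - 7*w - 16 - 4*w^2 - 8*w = -4*w^2 - 15*w - 14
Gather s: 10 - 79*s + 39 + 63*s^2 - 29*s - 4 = 63*s^2 - 108*s + 45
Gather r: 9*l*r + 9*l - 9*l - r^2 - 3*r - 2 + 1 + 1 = -r^2 + r*(9*l - 3)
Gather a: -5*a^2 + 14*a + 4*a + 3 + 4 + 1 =-5*a^2 + 18*a + 8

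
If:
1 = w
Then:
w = 1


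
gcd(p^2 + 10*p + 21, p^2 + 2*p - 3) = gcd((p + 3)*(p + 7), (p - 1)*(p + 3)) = p + 3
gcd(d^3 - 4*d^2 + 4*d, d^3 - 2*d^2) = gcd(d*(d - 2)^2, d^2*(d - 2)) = d^2 - 2*d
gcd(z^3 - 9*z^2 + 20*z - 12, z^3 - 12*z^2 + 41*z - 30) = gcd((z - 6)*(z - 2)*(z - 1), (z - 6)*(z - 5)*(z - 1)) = z^2 - 7*z + 6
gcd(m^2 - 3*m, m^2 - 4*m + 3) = m - 3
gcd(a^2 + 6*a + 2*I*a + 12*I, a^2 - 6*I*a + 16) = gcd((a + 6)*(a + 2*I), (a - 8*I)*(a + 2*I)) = a + 2*I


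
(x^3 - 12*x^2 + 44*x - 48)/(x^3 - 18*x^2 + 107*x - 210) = (x^2 - 6*x + 8)/(x^2 - 12*x + 35)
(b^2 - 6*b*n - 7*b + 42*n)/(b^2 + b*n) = (b^2 - 6*b*n - 7*b + 42*n)/(b*(b + n))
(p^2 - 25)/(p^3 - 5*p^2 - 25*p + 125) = 1/(p - 5)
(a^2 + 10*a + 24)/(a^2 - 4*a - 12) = (a^2 + 10*a + 24)/(a^2 - 4*a - 12)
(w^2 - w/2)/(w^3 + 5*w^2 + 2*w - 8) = w*(2*w - 1)/(2*(w^3 + 5*w^2 + 2*w - 8))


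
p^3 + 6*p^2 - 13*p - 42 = (p - 3)*(p + 2)*(p + 7)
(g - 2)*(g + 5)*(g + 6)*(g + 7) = g^4 + 16*g^3 + 71*g^2 - 4*g - 420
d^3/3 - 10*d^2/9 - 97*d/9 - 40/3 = (d/3 + 1)*(d - 8)*(d + 5/3)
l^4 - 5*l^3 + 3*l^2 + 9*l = l*(l - 3)^2*(l + 1)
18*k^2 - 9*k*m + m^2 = (-6*k + m)*(-3*k + m)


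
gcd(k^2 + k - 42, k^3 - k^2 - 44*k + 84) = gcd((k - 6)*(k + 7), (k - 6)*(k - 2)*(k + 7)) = k^2 + k - 42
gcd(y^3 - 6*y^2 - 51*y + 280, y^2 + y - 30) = y - 5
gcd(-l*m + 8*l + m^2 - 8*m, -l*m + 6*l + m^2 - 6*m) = l - m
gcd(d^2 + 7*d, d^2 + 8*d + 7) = d + 7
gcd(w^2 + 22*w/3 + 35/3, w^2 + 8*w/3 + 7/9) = w + 7/3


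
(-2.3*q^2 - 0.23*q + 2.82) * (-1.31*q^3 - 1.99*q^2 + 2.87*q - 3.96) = 3.013*q^5 + 4.8783*q^4 - 9.8375*q^3 + 2.8361*q^2 + 9.0042*q - 11.1672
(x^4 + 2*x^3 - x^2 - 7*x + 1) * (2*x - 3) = 2*x^5 + x^4 - 8*x^3 - 11*x^2 + 23*x - 3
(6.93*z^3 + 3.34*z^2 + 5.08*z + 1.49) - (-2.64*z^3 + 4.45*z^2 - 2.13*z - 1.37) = 9.57*z^3 - 1.11*z^2 + 7.21*z + 2.86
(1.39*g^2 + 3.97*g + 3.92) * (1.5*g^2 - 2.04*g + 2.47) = 2.085*g^4 + 3.1194*g^3 + 1.2145*g^2 + 1.8091*g + 9.6824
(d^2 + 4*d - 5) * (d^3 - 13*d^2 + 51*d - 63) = d^5 - 9*d^4 - 6*d^3 + 206*d^2 - 507*d + 315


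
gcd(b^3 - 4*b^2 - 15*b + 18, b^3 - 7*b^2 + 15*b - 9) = b - 1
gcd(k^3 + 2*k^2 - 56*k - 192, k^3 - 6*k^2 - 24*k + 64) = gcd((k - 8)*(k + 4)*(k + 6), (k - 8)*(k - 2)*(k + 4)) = k^2 - 4*k - 32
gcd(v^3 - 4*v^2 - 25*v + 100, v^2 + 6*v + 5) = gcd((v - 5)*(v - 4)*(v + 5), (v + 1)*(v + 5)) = v + 5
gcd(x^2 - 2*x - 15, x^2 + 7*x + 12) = x + 3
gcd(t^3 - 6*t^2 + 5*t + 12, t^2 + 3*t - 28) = t - 4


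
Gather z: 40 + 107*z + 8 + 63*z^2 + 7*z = 63*z^2 + 114*z + 48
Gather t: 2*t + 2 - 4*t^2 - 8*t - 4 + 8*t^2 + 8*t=4*t^2 + 2*t - 2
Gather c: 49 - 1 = 48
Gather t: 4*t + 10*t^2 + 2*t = 10*t^2 + 6*t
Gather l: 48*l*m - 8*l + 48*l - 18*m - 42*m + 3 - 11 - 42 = l*(48*m + 40) - 60*m - 50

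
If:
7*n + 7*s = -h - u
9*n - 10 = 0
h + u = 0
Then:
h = -u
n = 10/9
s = -10/9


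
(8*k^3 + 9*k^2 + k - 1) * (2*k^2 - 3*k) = 16*k^5 - 6*k^4 - 25*k^3 - 5*k^2 + 3*k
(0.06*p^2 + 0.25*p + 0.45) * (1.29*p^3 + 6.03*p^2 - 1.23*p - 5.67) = 0.0774*p^5 + 0.6843*p^4 + 2.0142*p^3 + 2.0658*p^2 - 1.971*p - 2.5515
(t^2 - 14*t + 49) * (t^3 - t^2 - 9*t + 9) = t^5 - 15*t^4 + 54*t^3 + 86*t^2 - 567*t + 441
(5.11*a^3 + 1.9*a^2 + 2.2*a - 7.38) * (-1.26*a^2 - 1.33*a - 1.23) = -6.4386*a^5 - 9.1903*a^4 - 11.5843*a^3 + 4.0358*a^2 + 7.1094*a + 9.0774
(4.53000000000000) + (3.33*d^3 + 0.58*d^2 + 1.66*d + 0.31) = 3.33*d^3 + 0.58*d^2 + 1.66*d + 4.84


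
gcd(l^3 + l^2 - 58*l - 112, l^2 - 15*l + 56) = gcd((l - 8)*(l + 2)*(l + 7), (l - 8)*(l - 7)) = l - 8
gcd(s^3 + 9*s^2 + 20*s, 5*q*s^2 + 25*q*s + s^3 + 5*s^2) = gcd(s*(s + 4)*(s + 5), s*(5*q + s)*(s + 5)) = s^2 + 5*s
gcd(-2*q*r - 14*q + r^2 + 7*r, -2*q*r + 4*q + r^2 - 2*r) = 2*q - r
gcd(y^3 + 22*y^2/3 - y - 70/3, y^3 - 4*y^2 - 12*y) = y + 2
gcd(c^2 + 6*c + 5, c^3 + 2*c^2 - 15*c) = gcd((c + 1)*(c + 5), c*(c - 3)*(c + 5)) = c + 5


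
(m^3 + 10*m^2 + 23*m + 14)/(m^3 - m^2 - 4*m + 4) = (m^2 + 8*m + 7)/(m^2 - 3*m + 2)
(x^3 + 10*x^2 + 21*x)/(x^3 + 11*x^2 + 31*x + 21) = x/(x + 1)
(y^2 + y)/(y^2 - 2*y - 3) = y/(y - 3)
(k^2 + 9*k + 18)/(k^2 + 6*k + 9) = (k + 6)/(k + 3)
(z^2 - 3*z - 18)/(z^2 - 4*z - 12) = (z + 3)/(z + 2)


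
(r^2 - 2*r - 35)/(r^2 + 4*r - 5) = (r - 7)/(r - 1)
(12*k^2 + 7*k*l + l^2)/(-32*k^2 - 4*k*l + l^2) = (-3*k - l)/(8*k - l)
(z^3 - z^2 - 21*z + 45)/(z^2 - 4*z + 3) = (z^2 + 2*z - 15)/(z - 1)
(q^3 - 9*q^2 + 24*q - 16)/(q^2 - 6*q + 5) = (q^2 - 8*q + 16)/(q - 5)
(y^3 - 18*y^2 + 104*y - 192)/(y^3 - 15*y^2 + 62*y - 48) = (y - 4)/(y - 1)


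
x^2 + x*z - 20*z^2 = (x - 4*z)*(x + 5*z)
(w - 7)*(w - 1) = w^2 - 8*w + 7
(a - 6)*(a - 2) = a^2 - 8*a + 12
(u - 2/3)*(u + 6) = u^2 + 16*u/3 - 4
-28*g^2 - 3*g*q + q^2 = (-7*g + q)*(4*g + q)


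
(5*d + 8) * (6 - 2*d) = -10*d^2 + 14*d + 48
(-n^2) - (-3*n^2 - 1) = 2*n^2 + 1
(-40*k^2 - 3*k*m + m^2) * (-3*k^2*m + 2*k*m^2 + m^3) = 120*k^4*m - 71*k^3*m^2 - 49*k^2*m^3 - k*m^4 + m^5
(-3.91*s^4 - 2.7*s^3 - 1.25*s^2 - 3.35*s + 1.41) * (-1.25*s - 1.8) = 4.8875*s^5 + 10.413*s^4 + 6.4225*s^3 + 6.4375*s^2 + 4.2675*s - 2.538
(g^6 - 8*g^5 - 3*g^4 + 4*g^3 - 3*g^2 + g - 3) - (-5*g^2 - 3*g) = g^6 - 8*g^5 - 3*g^4 + 4*g^3 + 2*g^2 + 4*g - 3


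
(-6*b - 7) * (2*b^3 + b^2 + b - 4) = -12*b^4 - 20*b^3 - 13*b^2 + 17*b + 28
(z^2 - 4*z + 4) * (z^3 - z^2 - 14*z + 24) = z^5 - 5*z^4 - 6*z^3 + 76*z^2 - 152*z + 96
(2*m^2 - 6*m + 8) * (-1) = -2*m^2 + 6*m - 8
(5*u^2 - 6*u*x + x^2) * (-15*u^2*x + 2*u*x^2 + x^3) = -75*u^4*x + 100*u^3*x^2 - 22*u^2*x^3 - 4*u*x^4 + x^5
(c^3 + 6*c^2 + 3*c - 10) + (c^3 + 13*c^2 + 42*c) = 2*c^3 + 19*c^2 + 45*c - 10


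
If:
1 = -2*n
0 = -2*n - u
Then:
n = -1/2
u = 1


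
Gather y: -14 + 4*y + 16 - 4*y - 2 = 0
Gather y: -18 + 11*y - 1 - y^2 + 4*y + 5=-y^2 + 15*y - 14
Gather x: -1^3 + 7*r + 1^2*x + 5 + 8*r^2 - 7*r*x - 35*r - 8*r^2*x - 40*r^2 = -32*r^2 - 28*r + x*(-8*r^2 - 7*r + 1) + 4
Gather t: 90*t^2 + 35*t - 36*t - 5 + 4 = 90*t^2 - t - 1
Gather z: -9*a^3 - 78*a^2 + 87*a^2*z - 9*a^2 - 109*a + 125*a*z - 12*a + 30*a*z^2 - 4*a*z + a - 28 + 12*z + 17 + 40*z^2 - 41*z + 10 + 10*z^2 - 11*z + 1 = -9*a^3 - 87*a^2 - 120*a + z^2*(30*a + 50) + z*(87*a^2 + 121*a - 40)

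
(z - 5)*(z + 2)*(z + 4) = z^3 + z^2 - 22*z - 40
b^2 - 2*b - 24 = (b - 6)*(b + 4)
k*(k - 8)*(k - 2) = k^3 - 10*k^2 + 16*k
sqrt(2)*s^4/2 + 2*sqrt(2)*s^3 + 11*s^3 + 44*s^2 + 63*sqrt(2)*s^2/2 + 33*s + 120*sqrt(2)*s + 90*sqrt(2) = (s + 3)*(s + 5*sqrt(2))*(s + 6*sqrt(2))*(sqrt(2)*s/2 + sqrt(2)/2)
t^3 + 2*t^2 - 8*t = t*(t - 2)*(t + 4)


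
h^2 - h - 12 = (h - 4)*(h + 3)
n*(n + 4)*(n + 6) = n^3 + 10*n^2 + 24*n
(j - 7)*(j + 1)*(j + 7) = j^3 + j^2 - 49*j - 49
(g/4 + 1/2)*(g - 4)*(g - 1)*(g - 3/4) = g^4/4 - 15*g^3/16 - 15*g^2/16 + 25*g/8 - 3/2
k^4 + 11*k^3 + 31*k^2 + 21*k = k*(k + 1)*(k + 3)*(k + 7)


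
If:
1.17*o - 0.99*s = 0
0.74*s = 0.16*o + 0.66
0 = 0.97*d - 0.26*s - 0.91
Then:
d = 1.23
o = 0.92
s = 1.09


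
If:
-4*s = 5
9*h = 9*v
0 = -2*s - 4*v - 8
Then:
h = -11/8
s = -5/4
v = -11/8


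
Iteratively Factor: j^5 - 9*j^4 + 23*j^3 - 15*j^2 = (j - 1)*(j^4 - 8*j^3 + 15*j^2) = j*(j - 1)*(j^3 - 8*j^2 + 15*j) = j*(j - 3)*(j - 1)*(j^2 - 5*j) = j^2*(j - 3)*(j - 1)*(j - 5)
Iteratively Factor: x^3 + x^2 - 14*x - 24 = (x + 3)*(x^2 - 2*x - 8) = (x + 2)*(x + 3)*(x - 4)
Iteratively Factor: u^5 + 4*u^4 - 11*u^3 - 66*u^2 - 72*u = (u + 3)*(u^4 + u^3 - 14*u^2 - 24*u) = (u + 3)^2*(u^3 - 2*u^2 - 8*u) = u*(u + 3)^2*(u^2 - 2*u - 8) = u*(u - 4)*(u + 3)^2*(u + 2)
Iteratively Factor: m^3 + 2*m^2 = (m)*(m^2 + 2*m) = m*(m + 2)*(m)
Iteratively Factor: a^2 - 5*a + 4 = (a - 4)*(a - 1)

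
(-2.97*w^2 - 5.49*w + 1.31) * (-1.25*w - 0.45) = 3.7125*w^3 + 8.199*w^2 + 0.833*w - 0.5895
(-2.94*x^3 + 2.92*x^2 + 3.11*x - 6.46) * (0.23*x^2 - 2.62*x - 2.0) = -0.6762*x^5 + 8.3744*x^4 - 1.0551*x^3 - 15.474*x^2 + 10.7052*x + 12.92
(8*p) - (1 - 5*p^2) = 5*p^2 + 8*p - 1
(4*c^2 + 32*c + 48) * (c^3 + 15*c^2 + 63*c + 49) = 4*c^5 + 92*c^4 + 780*c^3 + 2932*c^2 + 4592*c + 2352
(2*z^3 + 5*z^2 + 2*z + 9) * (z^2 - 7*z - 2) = 2*z^5 - 9*z^4 - 37*z^3 - 15*z^2 - 67*z - 18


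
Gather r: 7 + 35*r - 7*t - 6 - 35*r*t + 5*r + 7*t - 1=r*(40 - 35*t)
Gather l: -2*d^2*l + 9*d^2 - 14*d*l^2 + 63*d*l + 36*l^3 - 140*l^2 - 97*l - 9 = 9*d^2 + 36*l^3 + l^2*(-14*d - 140) + l*(-2*d^2 + 63*d - 97) - 9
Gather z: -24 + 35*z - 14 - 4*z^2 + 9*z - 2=-4*z^2 + 44*z - 40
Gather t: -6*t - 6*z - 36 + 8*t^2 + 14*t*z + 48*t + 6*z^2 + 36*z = 8*t^2 + t*(14*z + 42) + 6*z^2 + 30*z - 36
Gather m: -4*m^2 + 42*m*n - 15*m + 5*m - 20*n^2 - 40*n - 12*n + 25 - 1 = -4*m^2 + m*(42*n - 10) - 20*n^2 - 52*n + 24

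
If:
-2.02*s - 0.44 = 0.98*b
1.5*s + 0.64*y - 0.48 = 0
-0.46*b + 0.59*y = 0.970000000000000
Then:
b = 1.07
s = -0.74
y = 2.48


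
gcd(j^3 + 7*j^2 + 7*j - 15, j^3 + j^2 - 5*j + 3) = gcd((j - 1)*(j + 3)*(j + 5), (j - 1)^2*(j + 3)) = j^2 + 2*j - 3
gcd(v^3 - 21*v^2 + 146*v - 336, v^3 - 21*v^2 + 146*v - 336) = v^3 - 21*v^2 + 146*v - 336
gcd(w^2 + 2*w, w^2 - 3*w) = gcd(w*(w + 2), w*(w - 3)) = w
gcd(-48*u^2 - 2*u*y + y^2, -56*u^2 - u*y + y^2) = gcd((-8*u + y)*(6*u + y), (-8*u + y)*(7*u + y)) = -8*u + y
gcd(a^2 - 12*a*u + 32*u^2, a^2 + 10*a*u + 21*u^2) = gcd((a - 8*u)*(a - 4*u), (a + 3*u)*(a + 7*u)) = 1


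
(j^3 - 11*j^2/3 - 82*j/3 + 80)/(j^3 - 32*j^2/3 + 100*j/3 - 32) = (j + 5)/(j - 2)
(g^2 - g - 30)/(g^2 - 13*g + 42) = (g + 5)/(g - 7)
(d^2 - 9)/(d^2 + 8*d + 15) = (d - 3)/(d + 5)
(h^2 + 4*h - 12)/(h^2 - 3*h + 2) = (h + 6)/(h - 1)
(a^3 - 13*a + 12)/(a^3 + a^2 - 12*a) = (a - 1)/a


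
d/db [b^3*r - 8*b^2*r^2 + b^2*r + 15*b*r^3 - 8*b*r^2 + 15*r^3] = r*(3*b^2 - 16*b*r + 2*b + 15*r^2 - 8*r)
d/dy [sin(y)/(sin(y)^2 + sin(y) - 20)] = (cos(y)^2 - 21)*cos(y)/(sin(y)^2 + sin(y) - 20)^2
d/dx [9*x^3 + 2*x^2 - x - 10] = 27*x^2 + 4*x - 1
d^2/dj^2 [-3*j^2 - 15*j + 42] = -6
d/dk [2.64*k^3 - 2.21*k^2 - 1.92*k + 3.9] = 7.92*k^2 - 4.42*k - 1.92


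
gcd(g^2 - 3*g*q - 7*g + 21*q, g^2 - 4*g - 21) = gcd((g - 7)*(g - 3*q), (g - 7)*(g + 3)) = g - 7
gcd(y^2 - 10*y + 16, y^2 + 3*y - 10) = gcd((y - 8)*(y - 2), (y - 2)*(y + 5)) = y - 2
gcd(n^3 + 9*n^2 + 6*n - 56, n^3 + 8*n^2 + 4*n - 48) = n^2 + 2*n - 8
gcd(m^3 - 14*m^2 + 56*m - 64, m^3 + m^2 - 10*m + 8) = m - 2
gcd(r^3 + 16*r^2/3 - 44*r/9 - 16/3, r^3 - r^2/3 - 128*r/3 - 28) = r^2 + 20*r/3 + 4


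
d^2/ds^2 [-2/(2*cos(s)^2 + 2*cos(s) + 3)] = 4*(8*sin(s)^4 + 6*sin(s)^2 - 21*cos(s)/2 + 3*cos(3*s)/2 - 12)/(-2*sin(s)^2 + 2*cos(s) + 5)^3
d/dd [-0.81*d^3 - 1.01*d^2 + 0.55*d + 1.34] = -2.43*d^2 - 2.02*d + 0.55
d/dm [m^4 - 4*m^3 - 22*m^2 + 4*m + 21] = 4*m^3 - 12*m^2 - 44*m + 4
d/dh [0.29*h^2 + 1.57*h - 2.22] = 0.58*h + 1.57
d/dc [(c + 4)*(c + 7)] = 2*c + 11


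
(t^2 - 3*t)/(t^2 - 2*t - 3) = t/(t + 1)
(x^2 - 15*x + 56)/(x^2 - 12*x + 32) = (x - 7)/(x - 4)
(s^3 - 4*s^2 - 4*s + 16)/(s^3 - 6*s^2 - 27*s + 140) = (s^2 - 4)/(s^2 - 2*s - 35)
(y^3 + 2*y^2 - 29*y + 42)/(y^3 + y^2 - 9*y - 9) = (y^2 + 5*y - 14)/(y^2 + 4*y + 3)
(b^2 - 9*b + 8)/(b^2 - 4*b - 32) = (b - 1)/(b + 4)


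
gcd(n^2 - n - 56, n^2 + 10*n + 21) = n + 7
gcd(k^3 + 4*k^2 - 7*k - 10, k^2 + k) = k + 1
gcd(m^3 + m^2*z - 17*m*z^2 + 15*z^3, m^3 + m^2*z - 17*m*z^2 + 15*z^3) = m^3 + m^2*z - 17*m*z^2 + 15*z^3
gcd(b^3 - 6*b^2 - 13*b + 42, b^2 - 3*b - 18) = b + 3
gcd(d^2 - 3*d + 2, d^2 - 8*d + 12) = d - 2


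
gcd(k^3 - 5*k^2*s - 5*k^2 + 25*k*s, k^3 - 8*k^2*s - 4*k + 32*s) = 1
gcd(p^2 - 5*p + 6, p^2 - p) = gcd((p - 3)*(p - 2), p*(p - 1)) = 1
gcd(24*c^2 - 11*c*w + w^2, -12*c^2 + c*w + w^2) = -3*c + w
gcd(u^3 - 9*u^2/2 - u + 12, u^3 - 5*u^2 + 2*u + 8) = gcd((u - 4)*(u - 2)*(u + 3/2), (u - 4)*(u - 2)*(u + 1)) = u^2 - 6*u + 8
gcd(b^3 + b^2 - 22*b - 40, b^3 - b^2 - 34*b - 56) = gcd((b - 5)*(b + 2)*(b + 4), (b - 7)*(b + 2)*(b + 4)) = b^2 + 6*b + 8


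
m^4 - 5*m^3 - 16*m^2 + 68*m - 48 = (m - 6)*(m - 2)*(m - 1)*(m + 4)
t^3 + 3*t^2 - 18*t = t*(t - 3)*(t + 6)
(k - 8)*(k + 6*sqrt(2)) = k^2 - 8*k + 6*sqrt(2)*k - 48*sqrt(2)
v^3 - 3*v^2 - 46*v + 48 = (v - 8)*(v - 1)*(v + 6)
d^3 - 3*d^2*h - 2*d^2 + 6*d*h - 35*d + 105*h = (d - 7)*(d + 5)*(d - 3*h)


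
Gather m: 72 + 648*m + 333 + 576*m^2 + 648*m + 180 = 576*m^2 + 1296*m + 585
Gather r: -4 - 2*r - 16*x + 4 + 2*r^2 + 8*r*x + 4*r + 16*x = 2*r^2 + r*(8*x + 2)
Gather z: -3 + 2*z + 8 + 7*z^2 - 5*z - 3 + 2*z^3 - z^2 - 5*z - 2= 2*z^3 + 6*z^2 - 8*z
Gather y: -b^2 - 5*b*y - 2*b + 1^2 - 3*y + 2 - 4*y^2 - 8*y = -b^2 - 2*b - 4*y^2 + y*(-5*b - 11) + 3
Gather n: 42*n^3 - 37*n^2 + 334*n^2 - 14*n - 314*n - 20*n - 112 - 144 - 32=42*n^3 + 297*n^2 - 348*n - 288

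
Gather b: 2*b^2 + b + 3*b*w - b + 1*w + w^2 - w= 2*b^2 + 3*b*w + w^2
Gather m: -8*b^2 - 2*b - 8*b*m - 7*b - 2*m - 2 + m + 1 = -8*b^2 - 9*b + m*(-8*b - 1) - 1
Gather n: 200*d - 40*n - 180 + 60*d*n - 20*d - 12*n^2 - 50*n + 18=180*d - 12*n^2 + n*(60*d - 90) - 162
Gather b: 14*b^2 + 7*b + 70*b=14*b^2 + 77*b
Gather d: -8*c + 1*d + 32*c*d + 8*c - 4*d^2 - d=32*c*d - 4*d^2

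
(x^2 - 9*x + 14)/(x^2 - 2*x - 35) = (x - 2)/(x + 5)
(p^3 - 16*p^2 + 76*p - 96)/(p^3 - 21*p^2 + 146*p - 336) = (p - 2)/(p - 7)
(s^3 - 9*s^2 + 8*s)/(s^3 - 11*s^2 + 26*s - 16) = s/(s - 2)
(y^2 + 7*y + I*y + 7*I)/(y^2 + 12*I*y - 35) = (y^2 + y*(7 + I) + 7*I)/(y^2 + 12*I*y - 35)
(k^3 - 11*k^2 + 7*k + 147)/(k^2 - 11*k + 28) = (k^2 - 4*k - 21)/(k - 4)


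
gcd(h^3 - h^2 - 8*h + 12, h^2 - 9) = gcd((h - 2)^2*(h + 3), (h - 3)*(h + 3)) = h + 3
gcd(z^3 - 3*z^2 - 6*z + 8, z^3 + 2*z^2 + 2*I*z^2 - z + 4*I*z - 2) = z + 2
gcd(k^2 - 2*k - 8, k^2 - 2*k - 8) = k^2 - 2*k - 8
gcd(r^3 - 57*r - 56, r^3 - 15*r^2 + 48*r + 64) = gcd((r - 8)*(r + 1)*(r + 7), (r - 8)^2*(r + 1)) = r^2 - 7*r - 8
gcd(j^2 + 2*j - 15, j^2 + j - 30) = 1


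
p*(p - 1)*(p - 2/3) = p^3 - 5*p^2/3 + 2*p/3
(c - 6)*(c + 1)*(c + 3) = c^3 - 2*c^2 - 21*c - 18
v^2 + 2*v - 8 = (v - 2)*(v + 4)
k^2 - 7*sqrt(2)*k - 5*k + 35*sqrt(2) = (k - 5)*(k - 7*sqrt(2))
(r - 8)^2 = r^2 - 16*r + 64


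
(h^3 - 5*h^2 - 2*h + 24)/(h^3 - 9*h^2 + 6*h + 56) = (h - 3)/(h - 7)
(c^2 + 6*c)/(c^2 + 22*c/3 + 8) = 3*c/(3*c + 4)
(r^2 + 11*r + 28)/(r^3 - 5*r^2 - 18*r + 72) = (r + 7)/(r^2 - 9*r + 18)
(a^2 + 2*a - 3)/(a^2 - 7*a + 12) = (a^2 + 2*a - 3)/(a^2 - 7*a + 12)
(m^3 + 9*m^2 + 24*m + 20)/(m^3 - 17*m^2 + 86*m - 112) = (m^3 + 9*m^2 + 24*m + 20)/(m^3 - 17*m^2 + 86*m - 112)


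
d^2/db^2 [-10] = 0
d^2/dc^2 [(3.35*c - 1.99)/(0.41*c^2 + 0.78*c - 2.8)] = ((0.82*c + 0.78)*(1.64*c + 1.56)*(3.35*c - 1.99) - (8.241*c + 3.5942)*(0.41*c^2 + 0.78*c - 2.8))/(0.41*c^2 + 0.78*c - 2.8)^3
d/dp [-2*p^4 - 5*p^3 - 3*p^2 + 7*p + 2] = -8*p^3 - 15*p^2 - 6*p + 7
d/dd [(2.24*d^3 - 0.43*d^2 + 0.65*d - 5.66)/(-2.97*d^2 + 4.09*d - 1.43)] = (-6.6528*d^4 + 18.3232*d^3 - 9.4378*d^2 - 32.3906*d + 22.2199)/(8.8209*d^4 - 24.2946*d^3 + 25.2223*d^2 - 11.6974*d + 2.0449)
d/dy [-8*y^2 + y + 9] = 1 - 16*y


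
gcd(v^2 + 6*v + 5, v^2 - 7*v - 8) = v + 1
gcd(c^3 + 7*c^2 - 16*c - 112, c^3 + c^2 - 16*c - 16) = c^2 - 16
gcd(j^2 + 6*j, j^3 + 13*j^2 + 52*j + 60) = j + 6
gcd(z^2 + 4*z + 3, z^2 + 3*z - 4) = 1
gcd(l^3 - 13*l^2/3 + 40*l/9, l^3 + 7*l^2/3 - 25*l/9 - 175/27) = l - 5/3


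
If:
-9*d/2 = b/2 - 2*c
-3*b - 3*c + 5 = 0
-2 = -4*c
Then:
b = 7/6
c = 1/2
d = 5/54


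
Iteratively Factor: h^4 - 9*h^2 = (h)*(h^3 - 9*h) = h*(h + 3)*(h^2 - 3*h) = h*(h - 3)*(h + 3)*(h)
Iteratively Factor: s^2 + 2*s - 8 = (s - 2)*(s + 4)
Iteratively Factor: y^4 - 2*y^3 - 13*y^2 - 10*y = (y - 5)*(y^3 + 3*y^2 + 2*y) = (y - 5)*(y + 2)*(y^2 + y) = (y - 5)*(y + 1)*(y + 2)*(y)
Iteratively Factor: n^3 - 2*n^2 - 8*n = (n - 4)*(n^2 + 2*n) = n*(n - 4)*(n + 2)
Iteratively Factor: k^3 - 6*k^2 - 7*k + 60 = (k - 4)*(k^2 - 2*k - 15) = (k - 4)*(k + 3)*(k - 5)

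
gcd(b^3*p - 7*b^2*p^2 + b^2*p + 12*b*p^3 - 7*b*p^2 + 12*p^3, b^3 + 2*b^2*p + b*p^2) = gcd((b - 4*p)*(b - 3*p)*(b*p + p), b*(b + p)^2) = 1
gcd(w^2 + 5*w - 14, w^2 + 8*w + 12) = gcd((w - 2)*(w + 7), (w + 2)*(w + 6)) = 1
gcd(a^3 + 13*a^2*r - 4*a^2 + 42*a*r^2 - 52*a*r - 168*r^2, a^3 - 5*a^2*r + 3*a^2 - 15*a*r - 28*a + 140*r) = a - 4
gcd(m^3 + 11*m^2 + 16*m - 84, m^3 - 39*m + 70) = m^2 + 5*m - 14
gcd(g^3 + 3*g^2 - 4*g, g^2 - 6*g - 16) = 1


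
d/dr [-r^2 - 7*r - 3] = -2*r - 7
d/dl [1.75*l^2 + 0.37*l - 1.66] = 3.5*l + 0.37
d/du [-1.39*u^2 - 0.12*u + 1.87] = -2.78*u - 0.12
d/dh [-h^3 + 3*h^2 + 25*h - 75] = -3*h^2 + 6*h + 25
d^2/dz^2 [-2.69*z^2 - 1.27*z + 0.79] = -5.38000000000000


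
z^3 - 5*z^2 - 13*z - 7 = (z - 7)*(z + 1)^2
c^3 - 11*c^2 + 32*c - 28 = (c - 7)*(c - 2)^2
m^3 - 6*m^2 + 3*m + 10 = (m - 5)*(m - 2)*(m + 1)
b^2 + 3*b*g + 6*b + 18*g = (b + 6)*(b + 3*g)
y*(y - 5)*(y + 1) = y^3 - 4*y^2 - 5*y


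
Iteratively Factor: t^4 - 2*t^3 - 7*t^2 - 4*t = (t)*(t^3 - 2*t^2 - 7*t - 4) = t*(t + 1)*(t^2 - 3*t - 4) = t*(t - 4)*(t + 1)*(t + 1)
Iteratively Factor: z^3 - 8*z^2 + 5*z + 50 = (z - 5)*(z^2 - 3*z - 10) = (z - 5)*(z + 2)*(z - 5)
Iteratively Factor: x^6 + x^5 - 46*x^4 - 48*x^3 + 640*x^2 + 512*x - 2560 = (x + 4)*(x^5 - 3*x^4 - 34*x^3 + 88*x^2 + 288*x - 640) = (x + 4)^2*(x^4 - 7*x^3 - 6*x^2 + 112*x - 160) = (x - 2)*(x + 4)^2*(x^3 - 5*x^2 - 16*x + 80) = (x - 2)*(x + 4)^3*(x^2 - 9*x + 20) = (x - 5)*(x - 2)*(x + 4)^3*(x - 4)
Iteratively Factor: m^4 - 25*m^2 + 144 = (m + 4)*(m^3 - 4*m^2 - 9*m + 36) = (m - 3)*(m + 4)*(m^2 - m - 12) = (m - 3)*(m + 3)*(m + 4)*(m - 4)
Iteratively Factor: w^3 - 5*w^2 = (w - 5)*(w^2) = w*(w - 5)*(w)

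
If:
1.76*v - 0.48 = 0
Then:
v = 0.27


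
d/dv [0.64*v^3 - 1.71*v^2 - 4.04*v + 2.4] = 1.92*v^2 - 3.42*v - 4.04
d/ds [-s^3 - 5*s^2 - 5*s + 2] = -3*s^2 - 10*s - 5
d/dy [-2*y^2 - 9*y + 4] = -4*y - 9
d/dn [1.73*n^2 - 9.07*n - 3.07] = 3.46*n - 9.07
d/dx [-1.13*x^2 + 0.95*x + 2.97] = 0.95 - 2.26*x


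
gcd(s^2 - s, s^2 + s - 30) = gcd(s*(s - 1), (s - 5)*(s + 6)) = 1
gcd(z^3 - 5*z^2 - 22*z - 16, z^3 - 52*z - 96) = z^2 - 6*z - 16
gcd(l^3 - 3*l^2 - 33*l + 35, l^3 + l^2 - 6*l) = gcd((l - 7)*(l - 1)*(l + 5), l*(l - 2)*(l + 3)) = 1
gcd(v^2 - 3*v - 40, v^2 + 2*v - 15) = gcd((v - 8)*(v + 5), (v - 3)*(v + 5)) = v + 5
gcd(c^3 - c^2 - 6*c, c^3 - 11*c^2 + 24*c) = c^2 - 3*c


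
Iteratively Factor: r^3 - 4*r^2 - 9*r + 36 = (r - 4)*(r^2 - 9) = (r - 4)*(r - 3)*(r + 3)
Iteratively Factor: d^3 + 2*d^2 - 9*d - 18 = (d + 3)*(d^2 - d - 6) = (d + 2)*(d + 3)*(d - 3)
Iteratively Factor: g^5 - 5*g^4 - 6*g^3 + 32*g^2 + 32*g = (g - 4)*(g^4 - g^3 - 10*g^2 - 8*g) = (g - 4)*(g + 1)*(g^3 - 2*g^2 - 8*g) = (g - 4)^2*(g + 1)*(g^2 + 2*g) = g*(g - 4)^2*(g + 1)*(g + 2)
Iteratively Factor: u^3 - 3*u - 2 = (u + 1)*(u^2 - u - 2) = (u - 2)*(u + 1)*(u + 1)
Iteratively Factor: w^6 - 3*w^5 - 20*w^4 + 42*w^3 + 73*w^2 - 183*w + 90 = (w - 1)*(w^5 - 2*w^4 - 22*w^3 + 20*w^2 + 93*w - 90) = (w - 2)*(w - 1)*(w^4 - 22*w^2 - 24*w + 45) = (w - 2)*(w - 1)^2*(w^3 + w^2 - 21*w - 45) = (w - 2)*(w - 1)^2*(w + 3)*(w^2 - 2*w - 15) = (w - 5)*(w - 2)*(w - 1)^2*(w + 3)*(w + 3)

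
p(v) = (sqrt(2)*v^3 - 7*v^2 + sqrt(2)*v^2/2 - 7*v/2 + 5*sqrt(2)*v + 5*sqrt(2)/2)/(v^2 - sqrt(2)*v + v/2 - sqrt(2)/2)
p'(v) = (-2*v - 1/2 + sqrt(2))*(sqrt(2)*v^3 - 7*v^2 + sqrt(2)*v^2/2 - 7*v/2 + 5*sqrt(2)*v + 5*sqrt(2)/2)/(v^2 - sqrt(2)*v + v/2 - sqrt(2)/2)^2 + (3*sqrt(2)*v^2 - 14*v + sqrt(2)*v - 7/2 + 5*sqrt(2))/(v^2 - sqrt(2)*v + v/2 - sqrt(2)/2) = (sqrt(2)*v^2 - 4*v + 2*sqrt(2))/(v^2 - 2*sqrt(2)*v + 2)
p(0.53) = -4.25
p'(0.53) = 1.41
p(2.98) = -0.79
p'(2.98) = 1.41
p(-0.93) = -6.32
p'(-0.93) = 1.41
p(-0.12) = -5.17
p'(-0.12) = 1.41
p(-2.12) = -8.00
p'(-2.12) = 1.41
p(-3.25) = -9.60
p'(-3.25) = 1.41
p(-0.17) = -5.24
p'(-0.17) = 1.41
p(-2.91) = -9.12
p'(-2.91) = 1.41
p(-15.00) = -26.21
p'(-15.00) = 1.41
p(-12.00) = -21.97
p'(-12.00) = 1.41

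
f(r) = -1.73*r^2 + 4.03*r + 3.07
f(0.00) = 3.07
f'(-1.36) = 8.74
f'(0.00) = 4.03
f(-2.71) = -20.56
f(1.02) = 5.38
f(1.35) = 5.36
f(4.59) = -14.88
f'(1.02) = 0.50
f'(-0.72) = 6.52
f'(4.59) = -11.85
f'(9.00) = -27.11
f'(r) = 4.03 - 3.46*r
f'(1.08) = 0.29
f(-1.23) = -4.50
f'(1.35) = -0.64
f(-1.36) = -5.61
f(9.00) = -100.79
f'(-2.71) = 13.41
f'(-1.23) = 8.29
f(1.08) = 5.40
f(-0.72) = -0.73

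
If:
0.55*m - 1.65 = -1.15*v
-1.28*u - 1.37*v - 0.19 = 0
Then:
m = 3.0 - 2.09090909090909*v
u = -1.0703125*v - 0.1484375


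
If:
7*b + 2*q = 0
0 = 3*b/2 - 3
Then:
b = 2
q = -7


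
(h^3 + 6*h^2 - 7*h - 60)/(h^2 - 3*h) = h + 9 + 20/h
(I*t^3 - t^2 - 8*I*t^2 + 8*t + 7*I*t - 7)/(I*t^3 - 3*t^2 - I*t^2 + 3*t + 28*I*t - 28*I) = (t^2 + t*(-7 + I) - 7*I)/(t^2 + 3*I*t + 28)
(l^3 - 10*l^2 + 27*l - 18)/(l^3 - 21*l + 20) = (l^2 - 9*l + 18)/(l^2 + l - 20)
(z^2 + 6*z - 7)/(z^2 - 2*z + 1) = (z + 7)/(z - 1)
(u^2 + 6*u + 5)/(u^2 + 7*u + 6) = (u + 5)/(u + 6)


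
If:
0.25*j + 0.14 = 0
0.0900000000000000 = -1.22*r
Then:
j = -0.56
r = -0.07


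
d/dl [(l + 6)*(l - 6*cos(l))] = l + (l + 6)*(6*sin(l) + 1) - 6*cos(l)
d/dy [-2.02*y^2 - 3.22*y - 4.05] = -4.04*y - 3.22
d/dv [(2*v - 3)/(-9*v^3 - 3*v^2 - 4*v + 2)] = (36*v^3 - 75*v^2 - 18*v - 8)/(81*v^6 + 54*v^5 + 81*v^4 - 12*v^3 + 4*v^2 - 16*v + 4)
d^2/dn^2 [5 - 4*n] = 0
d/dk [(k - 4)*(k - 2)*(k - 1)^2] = 4*k^3 - 24*k^2 + 42*k - 22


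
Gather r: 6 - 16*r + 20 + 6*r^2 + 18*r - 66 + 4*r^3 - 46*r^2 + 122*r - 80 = 4*r^3 - 40*r^2 + 124*r - 120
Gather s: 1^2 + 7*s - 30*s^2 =-30*s^2 + 7*s + 1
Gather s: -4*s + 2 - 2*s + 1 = 3 - 6*s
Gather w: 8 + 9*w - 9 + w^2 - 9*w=w^2 - 1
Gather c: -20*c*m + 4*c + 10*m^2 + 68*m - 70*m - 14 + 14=c*(4 - 20*m) + 10*m^2 - 2*m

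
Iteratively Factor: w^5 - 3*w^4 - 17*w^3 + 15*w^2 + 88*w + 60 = (w - 5)*(w^4 + 2*w^3 - 7*w^2 - 20*w - 12) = (w - 5)*(w - 3)*(w^3 + 5*w^2 + 8*w + 4) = (w - 5)*(w - 3)*(w + 2)*(w^2 + 3*w + 2) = (w - 5)*(w - 3)*(w + 2)^2*(w + 1)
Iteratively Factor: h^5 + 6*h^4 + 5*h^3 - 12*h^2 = (h - 1)*(h^4 + 7*h^3 + 12*h^2) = h*(h - 1)*(h^3 + 7*h^2 + 12*h) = h*(h - 1)*(h + 4)*(h^2 + 3*h) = h*(h - 1)*(h + 3)*(h + 4)*(h)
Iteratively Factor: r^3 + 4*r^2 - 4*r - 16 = (r - 2)*(r^2 + 6*r + 8) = (r - 2)*(r + 4)*(r + 2)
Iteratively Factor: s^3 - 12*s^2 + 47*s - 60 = (s - 3)*(s^2 - 9*s + 20) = (s - 5)*(s - 3)*(s - 4)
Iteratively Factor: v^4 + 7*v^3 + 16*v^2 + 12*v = (v)*(v^3 + 7*v^2 + 16*v + 12) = v*(v + 3)*(v^2 + 4*v + 4) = v*(v + 2)*(v + 3)*(v + 2)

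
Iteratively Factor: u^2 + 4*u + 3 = (u + 3)*(u + 1)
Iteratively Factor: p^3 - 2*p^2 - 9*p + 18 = (p - 2)*(p^2 - 9) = (p - 2)*(p + 3)*(p - 3)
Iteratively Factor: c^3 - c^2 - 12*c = (c)*(c^2 - c - 12) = c*(c - 4)*(c + 3)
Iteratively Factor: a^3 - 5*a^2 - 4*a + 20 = (a - 5)*(a^2 - 4) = (a - 5)*(a - 2)*(a + 2)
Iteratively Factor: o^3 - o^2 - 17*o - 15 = (o + 3)*(o^2 - 4*o - 5) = (o + 1)*(o + 3)*(o - 5)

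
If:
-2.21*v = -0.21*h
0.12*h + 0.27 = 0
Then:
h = -2.25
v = -0.21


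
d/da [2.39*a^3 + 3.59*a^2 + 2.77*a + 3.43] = 7.17*a^2 + 7.18*a + 2.77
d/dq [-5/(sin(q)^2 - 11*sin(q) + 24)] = 5*(2*sin(q) - 11)*cos(q)/(sin(q)^2 - 11*sin(q) + 24)^2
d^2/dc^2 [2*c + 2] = 0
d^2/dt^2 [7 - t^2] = -2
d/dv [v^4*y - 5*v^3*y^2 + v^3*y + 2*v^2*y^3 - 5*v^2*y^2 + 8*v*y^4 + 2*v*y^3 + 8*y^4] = y*(4*v^3 - 15*v^2*y + 3*v^2 + 4*v*y^2 - 10*v*y + 8*y^3 + 2*y^2)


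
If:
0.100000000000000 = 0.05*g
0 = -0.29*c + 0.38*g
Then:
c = 2.62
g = 2.00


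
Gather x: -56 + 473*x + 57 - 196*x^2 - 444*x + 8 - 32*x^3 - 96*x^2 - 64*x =-32*x^3 - 292*x^2 - 35*x + 9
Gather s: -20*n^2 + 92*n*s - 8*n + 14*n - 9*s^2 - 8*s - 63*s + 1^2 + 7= -20*n^2 + 6*n - 9*s^2 + s*(92*n - 71) + 8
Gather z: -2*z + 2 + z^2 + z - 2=z^2 - z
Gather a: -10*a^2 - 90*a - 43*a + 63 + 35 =-10*a^2 - 133*a + 98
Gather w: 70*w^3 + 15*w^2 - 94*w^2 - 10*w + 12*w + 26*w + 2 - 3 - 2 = 70*w^3 - 79*w^2 + 28*w - 3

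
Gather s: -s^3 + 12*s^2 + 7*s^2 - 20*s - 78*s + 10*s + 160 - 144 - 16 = -s^3 + 19*s^2 - 88*s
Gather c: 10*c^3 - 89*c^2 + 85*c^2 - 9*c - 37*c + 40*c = 10*c^3 - 4*c^2 - 6*c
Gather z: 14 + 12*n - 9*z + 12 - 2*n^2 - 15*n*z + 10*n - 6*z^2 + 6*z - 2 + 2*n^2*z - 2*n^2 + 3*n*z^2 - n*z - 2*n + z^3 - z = -4*n^2 + 20*n + z^3 + z^2*(3*n - 6) + z*(2*n^2 - 16*n - 4) + 24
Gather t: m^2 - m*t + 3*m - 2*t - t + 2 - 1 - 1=m^2 + 3*m + t*(-m - 3)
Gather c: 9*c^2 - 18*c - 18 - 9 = 9*c^2 - 18*c - 27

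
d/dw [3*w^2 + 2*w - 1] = 6*w + 2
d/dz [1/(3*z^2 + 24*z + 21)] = 2*(-z - 4)/(3*(z^2 + 8*z + 7)^2)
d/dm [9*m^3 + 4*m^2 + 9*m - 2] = 27*m^2 + 8*m + 9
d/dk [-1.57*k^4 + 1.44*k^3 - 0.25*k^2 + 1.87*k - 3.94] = -6.28*k^3 + 4.32*k^2 - 0.5*k + 1.87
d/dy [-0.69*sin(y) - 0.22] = -0.69*cos(y)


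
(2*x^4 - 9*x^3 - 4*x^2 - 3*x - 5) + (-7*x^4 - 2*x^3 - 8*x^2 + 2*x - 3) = -5*x^4 - 11*x^3 - 12*x^2 - x - 8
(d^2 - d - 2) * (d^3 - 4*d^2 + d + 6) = d^5 - 5*d^4 + 3*d^3 + 13*d^2 - 8*d - 12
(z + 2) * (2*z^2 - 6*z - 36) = 2*z^3 - 2*z^2 - 48*z - 72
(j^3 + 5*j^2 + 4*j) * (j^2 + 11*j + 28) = j^5 + 16*j^4 + 87*j^3 + 184*j^2 + 112*j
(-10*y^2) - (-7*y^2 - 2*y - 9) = -3*y^2 + 2*y + 9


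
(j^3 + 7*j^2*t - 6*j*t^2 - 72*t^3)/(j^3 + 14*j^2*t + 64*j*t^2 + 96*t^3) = (j - 3*t)/(j + 4*t)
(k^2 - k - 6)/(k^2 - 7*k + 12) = (k + 2)/(k - 4)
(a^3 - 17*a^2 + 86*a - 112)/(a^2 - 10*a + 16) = a - 7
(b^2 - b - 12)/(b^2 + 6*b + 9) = (b - 4)/(b + 3)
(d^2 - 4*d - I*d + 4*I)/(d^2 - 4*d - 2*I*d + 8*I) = (d - I)/(d - 2*I)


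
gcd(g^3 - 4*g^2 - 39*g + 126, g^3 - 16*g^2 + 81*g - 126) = g^2 - 10*g + 21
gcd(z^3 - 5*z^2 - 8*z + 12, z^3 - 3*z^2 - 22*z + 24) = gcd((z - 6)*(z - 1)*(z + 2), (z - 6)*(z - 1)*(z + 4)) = z^2 - 7*z + 6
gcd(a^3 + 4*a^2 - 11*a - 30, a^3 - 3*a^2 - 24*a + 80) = a + 5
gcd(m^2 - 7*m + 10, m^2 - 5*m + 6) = m - 2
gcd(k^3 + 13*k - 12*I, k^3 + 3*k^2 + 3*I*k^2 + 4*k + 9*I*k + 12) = k^2 + 3*I*k + 4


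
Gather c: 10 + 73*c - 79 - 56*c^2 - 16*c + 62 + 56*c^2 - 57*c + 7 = 0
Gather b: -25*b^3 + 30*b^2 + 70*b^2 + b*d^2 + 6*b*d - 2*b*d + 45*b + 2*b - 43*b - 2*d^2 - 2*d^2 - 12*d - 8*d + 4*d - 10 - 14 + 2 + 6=-25*b^3 + 100*b^2 + b*(d^2 + 4*d + 4) - 4*d^2 - 16*d - 16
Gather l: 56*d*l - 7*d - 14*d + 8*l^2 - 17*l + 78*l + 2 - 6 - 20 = -21*d + 8*l^2 + l*(56*d + 61) - 24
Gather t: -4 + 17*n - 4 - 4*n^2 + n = -4*n^2 + 18*n - 8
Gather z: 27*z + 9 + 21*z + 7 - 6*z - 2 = 42*z + 14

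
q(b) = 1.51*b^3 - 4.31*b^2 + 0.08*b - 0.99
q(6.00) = 170.49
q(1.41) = -5.21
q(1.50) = -5.47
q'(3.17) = 18.28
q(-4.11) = -178.96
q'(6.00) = 111.44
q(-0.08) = -1.02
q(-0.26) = -1.33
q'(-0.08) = 0.80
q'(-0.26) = 2.63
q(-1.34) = -12.47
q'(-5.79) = 201.85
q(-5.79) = -439.04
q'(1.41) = -3.07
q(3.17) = 4.05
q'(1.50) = -2.66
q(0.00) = -0.99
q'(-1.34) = 19.76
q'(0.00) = 0.08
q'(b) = 4.53*b^2 - 8.62*b + 0.08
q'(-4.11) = 112.03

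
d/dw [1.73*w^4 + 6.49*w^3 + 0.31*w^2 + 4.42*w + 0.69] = 6.92*w^3 + 19.47*w^2 + 0.62*w + 4.42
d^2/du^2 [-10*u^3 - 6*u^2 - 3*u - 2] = -60*u - 12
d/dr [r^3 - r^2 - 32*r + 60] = 3*r^2 - 2*r - 32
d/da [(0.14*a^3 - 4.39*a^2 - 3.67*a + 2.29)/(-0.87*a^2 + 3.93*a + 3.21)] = (-0.1218*a^4 + 1.1004*a^3 - 19.0974*a^2 - 24.1992*a - 20.7804)/(0.7569*a^4 - 6.8382*a^3 + 9.8595*a^2 + 25.2306*a + 10.3041)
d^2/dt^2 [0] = 0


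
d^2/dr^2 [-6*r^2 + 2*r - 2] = -12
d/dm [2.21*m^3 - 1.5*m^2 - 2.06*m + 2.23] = 6.63*m^2 - 3.0*m - 2.06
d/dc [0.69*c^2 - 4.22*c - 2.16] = 1.38*c - 4.22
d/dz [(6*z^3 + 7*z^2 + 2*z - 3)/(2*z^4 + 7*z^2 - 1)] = 2*(-6*z^6 - 14*z^5 + 15*z^4 + 12*z^3 - 16*z^2 + 14*z - 1)/(4*z^8 + 28*z^6 + 45*z^4 - 14*z^2 + 1)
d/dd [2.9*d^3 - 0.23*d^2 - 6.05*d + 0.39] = 8.7*d^2 - 0.46*d - 6.05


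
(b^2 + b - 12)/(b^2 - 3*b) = (b + 4)/b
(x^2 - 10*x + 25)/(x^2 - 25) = (x - 5)/(x + 5)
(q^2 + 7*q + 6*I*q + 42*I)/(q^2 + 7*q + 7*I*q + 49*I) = (q + 6*I)/(q + 7*I)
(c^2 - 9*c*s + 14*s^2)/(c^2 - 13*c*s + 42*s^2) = (-c + 2*s)/(-c + 6*s)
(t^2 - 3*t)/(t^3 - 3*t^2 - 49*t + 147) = t/(t^2 - 49)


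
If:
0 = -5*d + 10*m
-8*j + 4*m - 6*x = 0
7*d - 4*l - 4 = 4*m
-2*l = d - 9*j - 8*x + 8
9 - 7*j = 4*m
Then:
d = -114/5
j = 39/5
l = -59/2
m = -57/5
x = -18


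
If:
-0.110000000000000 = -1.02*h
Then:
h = 0.11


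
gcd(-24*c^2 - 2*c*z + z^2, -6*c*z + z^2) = -6*c + z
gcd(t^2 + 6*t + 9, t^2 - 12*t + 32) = 1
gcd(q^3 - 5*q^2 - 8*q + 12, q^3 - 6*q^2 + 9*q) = 1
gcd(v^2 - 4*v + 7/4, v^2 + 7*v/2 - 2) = v - 1/2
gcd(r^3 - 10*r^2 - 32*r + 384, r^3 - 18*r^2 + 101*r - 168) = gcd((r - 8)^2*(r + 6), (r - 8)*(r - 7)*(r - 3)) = r - 8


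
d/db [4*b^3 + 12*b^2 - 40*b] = 12*b^2 + 24*b - 40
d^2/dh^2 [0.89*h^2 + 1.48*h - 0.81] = 1.78000000000000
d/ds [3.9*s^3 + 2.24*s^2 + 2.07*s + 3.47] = 11.7*s^2 + 4.48*s + 2.07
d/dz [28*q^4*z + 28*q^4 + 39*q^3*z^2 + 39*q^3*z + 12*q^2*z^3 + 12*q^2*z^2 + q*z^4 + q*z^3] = q*(28*q^3 + 78*q^2*z + 39*q^2 + 36*q*z^2 + 24*q*z + 4*z^3 + 3*z^2)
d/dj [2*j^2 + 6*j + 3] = 4*j + 6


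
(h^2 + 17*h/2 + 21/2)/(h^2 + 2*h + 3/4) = 2*(h + 7)/(2*h + 1)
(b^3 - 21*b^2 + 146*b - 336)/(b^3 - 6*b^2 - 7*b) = (b^2 - 14*b + 48)/(b*(b + 1))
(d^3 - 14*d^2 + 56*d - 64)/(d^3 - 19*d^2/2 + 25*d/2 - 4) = 2*(d^2 - 6*d + 8)/(2*d^2 - 3*d + 1)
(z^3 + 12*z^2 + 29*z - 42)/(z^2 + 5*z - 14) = (z^2 + 5*z - 6)/(z - 2)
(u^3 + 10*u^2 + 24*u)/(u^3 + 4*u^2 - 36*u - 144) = u/(u - 6)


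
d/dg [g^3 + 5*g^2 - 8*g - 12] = 3*g^2 + 10*g - 8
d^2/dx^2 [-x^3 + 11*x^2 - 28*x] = 22 - 6*x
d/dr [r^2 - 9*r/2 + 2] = 2*r - 9/2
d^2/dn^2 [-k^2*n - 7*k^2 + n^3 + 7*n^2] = 6*n + 14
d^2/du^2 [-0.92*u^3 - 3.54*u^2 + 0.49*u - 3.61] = -5.52*u - 7.08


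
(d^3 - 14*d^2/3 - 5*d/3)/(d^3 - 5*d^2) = (d + 1/3)/d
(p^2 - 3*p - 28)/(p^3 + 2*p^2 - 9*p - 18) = (p^2 - 3*p - 28)/(p^3 + 2*p^2 - 9*p - 18)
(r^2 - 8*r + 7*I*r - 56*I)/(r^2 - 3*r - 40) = (r + 7*I)/(r + 5)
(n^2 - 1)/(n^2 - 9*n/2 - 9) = 2*(1 - n^2)/(-2*n^2 + 9*n + 18)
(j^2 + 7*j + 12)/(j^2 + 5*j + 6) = (j + 4)/(j + 2)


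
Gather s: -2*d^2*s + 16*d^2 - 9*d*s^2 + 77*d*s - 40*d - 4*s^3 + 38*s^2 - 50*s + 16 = 16*d^2 - 40*d - 4*s^3 + s^2*(38 - 9*d) + s*(-2*d^2 + 77*d - 50) + 16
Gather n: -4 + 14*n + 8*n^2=8*n^2 + 14*n - 4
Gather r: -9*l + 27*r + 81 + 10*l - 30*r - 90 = l - 3*r - 9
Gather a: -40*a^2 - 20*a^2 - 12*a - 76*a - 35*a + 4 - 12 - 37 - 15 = -60*a^2 - 123*a - 60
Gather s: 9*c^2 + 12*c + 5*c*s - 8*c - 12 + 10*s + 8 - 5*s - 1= 9*c^2 + 4*c + s*(5*c + 5) - 5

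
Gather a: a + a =2*a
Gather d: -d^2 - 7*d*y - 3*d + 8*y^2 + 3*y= -d^2 + d*(-7*y - 3) + 8*y^2 + 3*y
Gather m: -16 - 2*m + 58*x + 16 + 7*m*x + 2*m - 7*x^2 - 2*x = 7*m*x - 7*x^2 + 56*x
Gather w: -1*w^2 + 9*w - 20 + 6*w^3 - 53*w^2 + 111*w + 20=6*w^3 - 54*w^2 + 120*w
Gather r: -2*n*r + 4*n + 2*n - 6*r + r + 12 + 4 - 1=6*n + r*(-2*n - 5) + 15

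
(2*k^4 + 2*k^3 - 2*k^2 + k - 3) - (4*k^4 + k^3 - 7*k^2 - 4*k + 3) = -2*k^4 + k^3 + 5*k^2 + 5*k - 6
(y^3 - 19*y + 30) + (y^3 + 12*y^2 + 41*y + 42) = 2*y^3 + 12*y^2 + 22*y + 72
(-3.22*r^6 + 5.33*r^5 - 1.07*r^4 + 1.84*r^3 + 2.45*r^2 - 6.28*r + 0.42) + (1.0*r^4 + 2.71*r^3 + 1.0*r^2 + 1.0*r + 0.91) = -3.22*r^6 + 5.33*r^5 - 0.0700000000000001*r^4 + 4.55*r^3 + 3.45*r^2 - 5.28*r + 1.33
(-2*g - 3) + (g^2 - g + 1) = g^2 - 3*g - 2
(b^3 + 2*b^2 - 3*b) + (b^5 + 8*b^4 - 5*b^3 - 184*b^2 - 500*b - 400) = b^5 + 8*b^4 - 4*b^3 - 182*b^2 - 503*b - 400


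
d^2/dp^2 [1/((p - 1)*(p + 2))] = 2*((p - 1)^2 + (p - 1)*(p + 2) + (p + 2)^2)/((p - 1)^3*(p + 2)^3)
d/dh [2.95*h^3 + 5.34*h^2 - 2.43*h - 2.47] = 8.85*h^2 + 10.68*h - 2.43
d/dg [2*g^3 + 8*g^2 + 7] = 2*g*(3*g + 8)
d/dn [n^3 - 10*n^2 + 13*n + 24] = 3*n^2 - 20*n + 13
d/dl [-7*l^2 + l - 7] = 1 - 14*l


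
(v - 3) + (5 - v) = 2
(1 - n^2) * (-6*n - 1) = 6*n^3 + n^2 - 6*n - 1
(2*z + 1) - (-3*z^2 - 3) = 3*z^2 + 2*z + 4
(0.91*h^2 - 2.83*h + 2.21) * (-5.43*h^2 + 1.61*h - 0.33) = -4.9413*h^4 + 16.832*h^3 - 16.8569*h^2 + 4.492*h - 0.7293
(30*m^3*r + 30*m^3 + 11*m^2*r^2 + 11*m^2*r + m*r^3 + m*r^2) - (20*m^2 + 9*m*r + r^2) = 30*m^3*r + 30*m^3 + 11*m^2*r^2 + 11*m^2*r - 20*m^2 + m*r^3 + m*r^2 - 9*m*r - r^2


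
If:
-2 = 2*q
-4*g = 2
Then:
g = -1/2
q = -1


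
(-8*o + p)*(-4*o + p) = 32*o^2 - 12*o*p + p^2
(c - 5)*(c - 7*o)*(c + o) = c^3 - 6*c^2*o - 5*c^2 - 7*c*o^2 + 30*c*o + 35*o^2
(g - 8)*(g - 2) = g^2 - 10*g + 16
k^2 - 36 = (k - 6)*(k + 6)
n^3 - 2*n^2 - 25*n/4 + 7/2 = (n - 7/2)*(n - 1/2)*(n + 2)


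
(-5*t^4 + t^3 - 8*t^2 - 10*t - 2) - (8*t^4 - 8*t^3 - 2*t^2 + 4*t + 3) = -13*t^4 + 9*t^3 - 6*t^2 - 14*t - 5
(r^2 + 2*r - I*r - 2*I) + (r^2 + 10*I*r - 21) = 2*r^2 + 2*r + 9*I*r - 21 - 2*I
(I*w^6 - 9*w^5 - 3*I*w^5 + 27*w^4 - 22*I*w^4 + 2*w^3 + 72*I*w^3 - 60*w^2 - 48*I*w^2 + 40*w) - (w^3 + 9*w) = I*w^6 - 9*w^5 - 3*I*w^5 + 27*w^4 - 22*I*w^4 + w^3 + 72*I*w^3 - 60*w^2 - 48*I*w^2 + 31*w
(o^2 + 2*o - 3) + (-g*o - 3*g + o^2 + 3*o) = -g*o - 3*g + 2*o^2 + 5*o - 3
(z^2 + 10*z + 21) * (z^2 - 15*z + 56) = z^4 - 5*z^3 - 73*z^2 + 245*z + 1176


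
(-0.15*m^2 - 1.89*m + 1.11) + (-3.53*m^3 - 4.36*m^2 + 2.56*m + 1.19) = -3.53*m^3 - 4.51*m^2 + 0.67*m + 2.3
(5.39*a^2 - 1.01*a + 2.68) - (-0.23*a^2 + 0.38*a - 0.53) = 5.62*a^2 - 1.39*a + 3.21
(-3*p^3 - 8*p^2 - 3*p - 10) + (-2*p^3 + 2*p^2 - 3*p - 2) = -5*p^3 - 6*p^2 - 6*p - 12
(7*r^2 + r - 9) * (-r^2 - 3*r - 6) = -7*r^4 - 22*r^3 - 36*r^2 + 21*r + 54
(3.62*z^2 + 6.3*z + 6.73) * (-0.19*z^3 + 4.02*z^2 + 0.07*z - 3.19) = -0.6878*z^5 + 13.3554*z^4 + 24.3007*z^3 + 15.9478*z^2 - 19.6259*z - 21.4687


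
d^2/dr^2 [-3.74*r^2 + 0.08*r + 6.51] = -7.48000000000000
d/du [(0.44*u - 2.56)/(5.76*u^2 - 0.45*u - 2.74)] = (-2.5344*u^2 + 29.4912*u - 2.3576)/(33.1776*u^4 - 5.184*u^3 - 31.3623*u^2 + 2.466*u + 7.5076)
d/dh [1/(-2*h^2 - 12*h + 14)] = (h + 3)/(h^2 + 6*h - 7)^2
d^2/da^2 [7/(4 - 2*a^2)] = 7*(-3*a^2 - 2)/(a^2 - 2)^3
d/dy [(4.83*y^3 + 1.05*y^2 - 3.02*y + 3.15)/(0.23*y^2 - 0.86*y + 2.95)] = (1.1109*y^4 - 8.3076*y^3 + 42.5371*y^2 + 4.746*y - 6.2)/(0.0529*y^4 - 0.3956*y^3 + 2.0966*y^2 - 5.074*y + 8.7025)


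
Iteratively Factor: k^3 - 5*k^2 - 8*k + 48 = (k + 3)*(k^2 - 8*k + 16) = (k - 4)*(k + 3)*(k - 4)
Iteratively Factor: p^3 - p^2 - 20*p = (p - 5)*(p^2 + 4*p) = (p - 5)*(p + 4)*(p)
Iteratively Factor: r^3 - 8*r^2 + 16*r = (r)*(r^2 - 8*r + 16) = r*(r - 4)*(r - 4)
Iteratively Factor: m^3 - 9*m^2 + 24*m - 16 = (m - 4)*(m^2 - 5*m + 4) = (m - 4)*(m - 1)*(m - 4)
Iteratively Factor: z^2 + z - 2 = (z - 1)*(z + 2)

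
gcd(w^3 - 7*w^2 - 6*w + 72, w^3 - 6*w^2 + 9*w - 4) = w - 4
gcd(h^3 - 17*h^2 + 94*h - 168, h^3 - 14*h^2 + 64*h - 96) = h^2 - 10*h + 24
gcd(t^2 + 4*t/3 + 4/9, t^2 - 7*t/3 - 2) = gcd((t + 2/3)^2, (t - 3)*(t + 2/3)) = t + 2/3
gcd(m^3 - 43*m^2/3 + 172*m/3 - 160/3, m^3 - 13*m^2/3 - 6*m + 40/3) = m^2 - 19*m/3 + 20/3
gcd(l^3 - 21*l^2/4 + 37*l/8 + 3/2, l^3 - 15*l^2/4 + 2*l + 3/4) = l + 1/4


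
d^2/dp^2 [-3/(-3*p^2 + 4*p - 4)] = 6*(-9*p^2 + 12*p + 4*(3*p - 2)^2 - 12)/(3*p^2 - 4*p + 4)^3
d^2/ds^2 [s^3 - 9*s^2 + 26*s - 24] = 6*s - 18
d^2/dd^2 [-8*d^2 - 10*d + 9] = -16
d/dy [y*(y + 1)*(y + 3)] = 3*y^2 + 8*y + 3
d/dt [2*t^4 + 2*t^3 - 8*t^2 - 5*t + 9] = 8*t^3 + 6*t^2 - 16*t - 5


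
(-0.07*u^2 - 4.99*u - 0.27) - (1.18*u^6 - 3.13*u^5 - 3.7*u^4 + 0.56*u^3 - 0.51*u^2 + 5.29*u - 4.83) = -1.18*u^6 + 3.13*u^5 + 3.7*u^4 - 0.56*u^3 + 0.44*u^2 - 10.28*u + 4.56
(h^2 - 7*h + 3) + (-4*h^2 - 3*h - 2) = -3*h^2 - 10*h + 1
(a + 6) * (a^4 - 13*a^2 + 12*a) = a^5 + 6*a^4 - 13*a^3 - 66*a^2 + 72*a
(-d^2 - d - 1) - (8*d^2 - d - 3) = 2 - 9*d^2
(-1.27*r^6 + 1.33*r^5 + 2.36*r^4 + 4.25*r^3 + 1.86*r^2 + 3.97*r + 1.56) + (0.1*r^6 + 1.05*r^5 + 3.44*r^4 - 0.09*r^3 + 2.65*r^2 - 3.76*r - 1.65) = -1.17*r^6 + 2.38*r^5 + 5.8*r^4 + 4.16*r^3 + 4.51*r^2 + 0.21*r - 0.0899999999999999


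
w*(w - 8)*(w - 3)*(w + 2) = w^4 - 9*w^3 + 2*w^2 + 48*w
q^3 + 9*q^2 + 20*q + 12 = (q + 1)*(q + 2)*(q + 6)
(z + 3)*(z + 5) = z^2 + 8*z + 15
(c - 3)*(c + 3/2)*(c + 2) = c^3 + c^2/2 - 15*c/2 - 9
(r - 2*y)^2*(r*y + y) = r^3*y - 4*r^2*y^2 + r^2*y + 4*r*y^3 - 4*r*y^2 + 4*y^3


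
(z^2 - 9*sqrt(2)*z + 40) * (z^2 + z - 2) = z^4 - 9*sqrt(2)*z^3 + z^3 - 9*sqrt(2)*z^2 + 38*z^2 + 18*sqrt(2)*z + 40*z - 80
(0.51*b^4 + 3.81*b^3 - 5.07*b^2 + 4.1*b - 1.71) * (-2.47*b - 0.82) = -1.2597*b^5 - 9.8289*b^4 + 9.3987*b^3 - 5.9696*b^2 + 0.8617*b + 1.4022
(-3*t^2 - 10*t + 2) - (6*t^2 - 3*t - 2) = -9*t^2 - 7*t + 4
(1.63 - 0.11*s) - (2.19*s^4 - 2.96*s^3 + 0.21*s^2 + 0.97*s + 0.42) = -2.19*s^4 + 2.96*s^3 - 0.21*s^2 - 1.08*s + 1.21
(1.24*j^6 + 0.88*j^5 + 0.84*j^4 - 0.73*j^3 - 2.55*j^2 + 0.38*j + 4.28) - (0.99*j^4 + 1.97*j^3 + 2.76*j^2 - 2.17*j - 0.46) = 1.24*j^6 + 0.88*j^5 - 0.15*j^4 - 2.7*j^3 - 5.31*j^2 + 2.55*j + 4.74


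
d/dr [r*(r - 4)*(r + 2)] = 3*r^2 - 4*r - 8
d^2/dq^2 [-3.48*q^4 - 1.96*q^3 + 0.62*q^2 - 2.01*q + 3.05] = -41.76*q^2 - 11.76*q + 1.24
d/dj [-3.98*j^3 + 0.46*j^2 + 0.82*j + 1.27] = -11.94*j^2 + 0.92*j + 0.82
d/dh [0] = 0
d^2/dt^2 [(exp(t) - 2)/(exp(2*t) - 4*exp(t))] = (exp(3*t) - 4*exp(2*t) + 24*exp(t) - 32)*exp(-t)/(exp(3*t) - 12*exp(2*t) + 48*exp(t) - 64)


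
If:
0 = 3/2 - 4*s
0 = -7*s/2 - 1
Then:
No Solution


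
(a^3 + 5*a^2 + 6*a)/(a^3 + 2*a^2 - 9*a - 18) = a/(a - 3)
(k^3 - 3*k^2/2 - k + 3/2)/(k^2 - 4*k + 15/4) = 2*(k^2 - 1)/(2*k - 5)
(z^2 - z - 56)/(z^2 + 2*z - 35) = (z - 8)/(z - 5)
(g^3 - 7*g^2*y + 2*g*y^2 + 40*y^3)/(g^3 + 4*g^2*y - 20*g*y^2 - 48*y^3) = (g - 5*y)/(g + 6*y)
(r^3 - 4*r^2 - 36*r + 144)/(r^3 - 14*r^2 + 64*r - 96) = (r + 6)/(r - 4)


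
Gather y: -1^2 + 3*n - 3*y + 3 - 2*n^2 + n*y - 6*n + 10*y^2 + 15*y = -2*n^2 - 3*n + 10*y^2 + y*(n + 12) + 2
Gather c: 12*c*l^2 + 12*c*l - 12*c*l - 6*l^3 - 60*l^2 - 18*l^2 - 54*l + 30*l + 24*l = 12*c*l^2 - 6*l^3 - 78*l^2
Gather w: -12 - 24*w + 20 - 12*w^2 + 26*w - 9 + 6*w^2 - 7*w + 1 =-6*w^2 - 5*w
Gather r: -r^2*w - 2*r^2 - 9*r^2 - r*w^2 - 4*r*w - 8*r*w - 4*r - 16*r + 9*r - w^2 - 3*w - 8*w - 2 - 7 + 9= r^2*(-w - 11) + r*(-w^2 - 12*w - 11) - w^2 - 11*w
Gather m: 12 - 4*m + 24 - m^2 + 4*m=36 - m^2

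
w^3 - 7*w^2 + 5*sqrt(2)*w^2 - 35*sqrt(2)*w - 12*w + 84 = (w - 7)*(w - sqrt(2))*(w + 6*sqrt(2))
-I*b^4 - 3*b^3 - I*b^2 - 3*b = b*(b - 3*I)*(b - I)*(-I*b + 1)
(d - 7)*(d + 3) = d^2 - 4*d - 21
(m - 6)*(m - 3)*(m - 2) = m^3 - 11*m^2 + 36*m - 36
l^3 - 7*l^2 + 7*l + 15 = (l - 5)*(l - 3)*(l + 1)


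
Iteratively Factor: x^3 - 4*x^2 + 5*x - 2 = (x - 1)*(x^2 - 3*x + 2) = (x - 2)*(x - 1)*(x - 1)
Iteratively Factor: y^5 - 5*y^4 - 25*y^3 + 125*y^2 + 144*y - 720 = (y + 3)*(y^4 - 8*y^3 - y^2 + 128*y - 240) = (y - 5)*(y + 3)*(y^3 - 3*y^2 - 16*y + 48) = (y - 5)*(y + 3)*(y + 4)*(y^2 - 7*y + 12) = (y - 5)*(y - 3)*(y + 3)*(y + 4)*(y - 4)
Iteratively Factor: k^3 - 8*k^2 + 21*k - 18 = (k - 2)*(k^2 - 6*k + 9) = (k - 3)*(k - 2)*(k - 3)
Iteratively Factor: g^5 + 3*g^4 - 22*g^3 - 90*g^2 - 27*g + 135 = (g + 3)*(g^4 - 22*g^2 - 24*g + 45) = (g + 3)^2*(g^3 - 3*g^2 - 13*g + 15) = (g - 5)*(g + 3)^2*(g^2 + 2*g - 3) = (g - 5)*(g - 1)*(g + 3)^2*(g + 3)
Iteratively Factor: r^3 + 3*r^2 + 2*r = (r)*(r^2 + 3*r + 2) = r*(r + 2)*(r + 1)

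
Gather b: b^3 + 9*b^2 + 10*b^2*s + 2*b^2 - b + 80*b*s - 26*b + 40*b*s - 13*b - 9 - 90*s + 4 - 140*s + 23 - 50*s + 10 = b^3 + b^2*(10*s + 11) + b*(120*s - 40) - 280*s + 28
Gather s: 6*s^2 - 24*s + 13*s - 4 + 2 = 6*s^2 - 11*s - 2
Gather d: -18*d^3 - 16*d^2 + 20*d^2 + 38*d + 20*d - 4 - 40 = -18*d^3 + 4*d^2 + 58*d - 44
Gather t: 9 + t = t + 9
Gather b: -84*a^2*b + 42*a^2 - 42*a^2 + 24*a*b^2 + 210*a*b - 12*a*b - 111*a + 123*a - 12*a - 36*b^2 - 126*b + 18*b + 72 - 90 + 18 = b^2*(24*a - 36) + b*(-84*a^2 + 198*a - 108)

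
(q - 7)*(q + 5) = q^2 - 2*q - 35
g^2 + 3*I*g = g*(g + 3*I)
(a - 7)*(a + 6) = a^2 - a - 42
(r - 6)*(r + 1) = r^2 - 5*r - 6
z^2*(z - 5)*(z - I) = z^4 - 5*z^3 - I*z^3 + 5*I*z^2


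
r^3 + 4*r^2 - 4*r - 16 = (r - 2)*(r + 2)*(r + 4)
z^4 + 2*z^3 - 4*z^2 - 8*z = z*(z - 2)*(z + 2)^2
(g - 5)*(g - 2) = g^2 - 7*g + 10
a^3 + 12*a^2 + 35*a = a*(a + 5)*(a + 7)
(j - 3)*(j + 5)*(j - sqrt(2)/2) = j^3 - sqrt(2)*j^2/2 + 2*j^2 - 15*j - sqrt(2)*j + 15*sqrt(2)/2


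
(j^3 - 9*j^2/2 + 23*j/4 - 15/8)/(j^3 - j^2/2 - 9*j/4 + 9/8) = (2*j - 5)/(2*j + 3)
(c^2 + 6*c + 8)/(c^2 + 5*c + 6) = (c + 4)/(c + 3)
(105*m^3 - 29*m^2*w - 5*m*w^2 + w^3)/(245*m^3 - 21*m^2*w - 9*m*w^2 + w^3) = (-3*m + w)/(-7*m + w)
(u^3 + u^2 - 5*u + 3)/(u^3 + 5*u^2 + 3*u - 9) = (u - 1)/(u + 3)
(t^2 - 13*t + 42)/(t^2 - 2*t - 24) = (t - 7)/(t + 4)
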